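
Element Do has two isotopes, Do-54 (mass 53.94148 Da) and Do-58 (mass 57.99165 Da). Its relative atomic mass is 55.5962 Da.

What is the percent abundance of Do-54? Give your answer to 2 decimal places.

59.14%

Let x be the fractional abundance of Do-54; then Do-58 has abundance 1 − x.
53.94148·x + 57.99165·(1 − x) = 55.5962
(53.94148 − 57.99165)·x = 55.5962 − 57.99165
x = -2.39545 / -4.05017 = 0.59144 → 59.14% Do-54, 40.86% Do-58.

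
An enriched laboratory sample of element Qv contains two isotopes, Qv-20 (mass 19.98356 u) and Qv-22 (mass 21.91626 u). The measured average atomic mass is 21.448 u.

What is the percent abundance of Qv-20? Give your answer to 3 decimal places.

Writing the weighted mean with unknown fraction x of Qv-20:
19.98356·x + 21.91626·(1 − x) = 21.448
(19.98356 − 21.91626)·x = 21.448 − 21.91626
x = -0.46826 / -1.93270 = 0.24228 → 24.228% Qv-20, 75.772% Qv-22.

24.228%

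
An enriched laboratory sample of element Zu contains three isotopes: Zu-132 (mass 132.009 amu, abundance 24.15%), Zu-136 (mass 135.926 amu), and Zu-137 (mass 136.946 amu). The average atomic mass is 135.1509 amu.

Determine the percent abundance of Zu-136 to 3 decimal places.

59.099%

The remaining 75.85% is split between Zu-136 (fraction x) and Zu-137 (fraction 0.7585 − x).
Substituting: 135.926x + 136.946(0.7585 − x) = 103.2707265
(135.926 − 136.946)x = -0.6028145  ⇒  x = 0.59099, y = 0.16751
Zu-136: 59.099%, Zu-137: 16.751%.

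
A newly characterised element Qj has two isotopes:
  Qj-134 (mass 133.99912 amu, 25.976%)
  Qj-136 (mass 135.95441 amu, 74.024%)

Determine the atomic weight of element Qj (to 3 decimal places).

Average mass = Σ (abundance × isotope mass) = 0.25976 × 133.99912 + 0.74024 × 135.95441
= 34.807611 + 100.638892 = 135.446503 amu

135.447 amu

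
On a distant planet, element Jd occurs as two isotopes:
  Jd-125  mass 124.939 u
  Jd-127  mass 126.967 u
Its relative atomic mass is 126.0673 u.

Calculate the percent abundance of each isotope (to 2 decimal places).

Jd-125: 44.36%, Jd-127: 55.64%

With x = fraction of Jd-125 (so Jd-127 is 1 − x):
124.939·x + 126.967·(1 − x) = 126.0673
(124.939 − 126.967)·x = 126.0673 − 126.967
x = -0.8997 / -2.028 = 0.44364 → 44.36% Jd-125, 55.64% Jd-127.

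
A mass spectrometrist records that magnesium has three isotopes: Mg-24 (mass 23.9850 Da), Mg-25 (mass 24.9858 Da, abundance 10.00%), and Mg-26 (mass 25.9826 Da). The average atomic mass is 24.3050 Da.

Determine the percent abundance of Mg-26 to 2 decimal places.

11.01%

Let x and y be the fractions of Mg-24 and Mg-26. Then x + y = 1 − 0.1000 = 0.9000 and 23.9850x + 25.9826y = 24.3050 − 0.1000×24.9858 = 21.80642.
Substituting: 23.9850x + 25.9826(0.9000 − x) = 21.80642
(23.9850 − 25.9826)x = -1.57792  ⇒  x = 0.78991, y = 0.11009
Mg-24: 78.99%, Mg-26: 11.01%.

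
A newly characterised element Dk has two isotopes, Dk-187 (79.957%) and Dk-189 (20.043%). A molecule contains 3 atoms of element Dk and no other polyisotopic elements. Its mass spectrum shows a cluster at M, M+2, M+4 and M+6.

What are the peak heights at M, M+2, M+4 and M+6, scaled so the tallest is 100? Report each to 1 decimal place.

Each Dk atom is independently Dk-187 (p = 0.79957) or Dk-189 (q = 0.20043); the cluster is the binomial expansion (p + q)^3.
P(M) = 0.79957^3 = 0.511175
P(M+2) = 3 × 0.79957^2 × 0.20043^1 = 0.384412
P(M+4) = 3 × 0.79957^1 × 0.20043^2 = 0.096361
P(M+6) = 0.20043^3 = 0.008052
The M peak is largest (0.511175); scaling to 100 gives 100.0 : 75.2 : 18.9 : 1.6.

100.0 : 75.2 : 18.9 : 1.6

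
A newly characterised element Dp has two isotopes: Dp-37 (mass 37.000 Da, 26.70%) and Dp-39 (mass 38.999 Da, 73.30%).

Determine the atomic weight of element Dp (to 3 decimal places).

Ar = Σ fᵢ·mᵢ = 0.2670 × 37.000 + 0.7330 × 38.999
= 9.8790 + 28.5863 = 38.4653 Da

38.465 Da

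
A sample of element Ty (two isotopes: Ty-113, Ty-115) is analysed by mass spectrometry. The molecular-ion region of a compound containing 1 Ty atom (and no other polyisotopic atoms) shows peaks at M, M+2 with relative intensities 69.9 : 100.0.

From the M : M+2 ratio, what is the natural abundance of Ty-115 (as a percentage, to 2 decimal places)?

58.86%

If p is the fraction of Ty that is Ty-113, then I(M+2)/I(M) = [C(1,1)·p^0·(1−p)] / p^1 = 1·(1−p)/p = 100.0/69.9 = 1.4306
(1−p)/p = 1.4306/1 = 1.4306  ⇒  p = 1/(1 + 1.4306) = 0.4114
Ty-113: 41.14%, Ty-115: 58.86%.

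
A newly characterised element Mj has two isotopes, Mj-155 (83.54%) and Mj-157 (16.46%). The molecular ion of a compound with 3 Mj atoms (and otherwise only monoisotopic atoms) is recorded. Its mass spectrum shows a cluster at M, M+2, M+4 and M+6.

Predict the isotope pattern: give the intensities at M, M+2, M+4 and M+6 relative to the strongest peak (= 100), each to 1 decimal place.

100.0 : 59.1 : 11.6 : 0.8

Expanding (0.8354 + 0.1646)^3:
P(M) = 0.8354^3 = 0.583020
P(M+2) = 3 × 0.8354^2 × 0.1646^1 = 0.344620
P(M+4) = 3 × 0.8354^1 × 0.1646^2 = 0.067901
P(M+6) = 0.1646^3 = 0.004460
The M peak is largest (0.583020); scaling to 100 gives 100.0 : 59.1 : 11.6 : 0.8.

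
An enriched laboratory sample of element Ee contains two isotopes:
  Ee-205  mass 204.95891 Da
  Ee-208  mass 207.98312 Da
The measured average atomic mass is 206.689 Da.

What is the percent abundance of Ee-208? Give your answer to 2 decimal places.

57.21%

With x = fraction of Ee-205 (so Ee-208 is 1 − x):
204.95891·x + 207.98312·(1 − x) = 206.689
(204.95891 − 207.98312)·x = 206.689 − 207.98312
x = -1.29412 / -3.02421 = 0.42792 → 42.79% Ee-205, 57.21% Ee-208.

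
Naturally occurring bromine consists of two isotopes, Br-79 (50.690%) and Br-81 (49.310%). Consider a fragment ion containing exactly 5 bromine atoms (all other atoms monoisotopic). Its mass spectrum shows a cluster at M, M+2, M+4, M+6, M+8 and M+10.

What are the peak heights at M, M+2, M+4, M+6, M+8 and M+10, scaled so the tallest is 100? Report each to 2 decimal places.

Each Br atom is independently Br-79 (p = 0.50690) or Br-81 (q = 0.49310); the cluster is the binomial expansion (p + q)^5.
P(M) = 0.50690^5 = 0.033467
P(M+2) = 5 × 0.50690^4 × 0.49310^1 = 0.162777
P(M+4) = 10 × 0.50690^3 × 0.49310^2 = 0.316692
P(M+6) = 10 × 0.50690^2 × 0.49310^3 = 0.308070
P(M+8) = 5 × 0.50690^1 × 0.49310^4 = 0.149842
P(M+10) = 0.49310^5 = 0.029152
The M+4 peak is largest (0.316692); scaling to 100 gives 10.57 : 51.40 : 100.00 : 97.28 : 47.31 : 9.21.

10.57 : 51.40 : 100.00 : 97.28 : 47.31 : 9.21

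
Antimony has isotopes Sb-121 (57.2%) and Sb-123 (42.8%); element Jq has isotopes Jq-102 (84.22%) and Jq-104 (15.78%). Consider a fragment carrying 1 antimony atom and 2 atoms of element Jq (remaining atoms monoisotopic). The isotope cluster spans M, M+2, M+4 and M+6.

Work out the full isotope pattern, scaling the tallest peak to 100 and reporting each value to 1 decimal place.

Antimony pattern (n=1): 0.5720 : 0.4280
Element Jq pattern (n=2): 0.70930084 : 0.26579832 : 0.02490084
Convolve the two distributions (both contribute in 2-u steps):
  M: 0.5720×0.70930084 = 0.405720
  M+2: 0.5720×0.26579832 + 0.4280×0.70930084 = 0.455617
  M+4: 0.5720×0.02490084 + 0.4280×0.26579832 = 0.128005
  M+6: 0.4280×0.02490084 = 0.010658
Scale to base peak (0.455617) = 100: 89.0 : 100.0 : 28.1 : 2.3

89.0 : 100.0 : 28.1 : 2.3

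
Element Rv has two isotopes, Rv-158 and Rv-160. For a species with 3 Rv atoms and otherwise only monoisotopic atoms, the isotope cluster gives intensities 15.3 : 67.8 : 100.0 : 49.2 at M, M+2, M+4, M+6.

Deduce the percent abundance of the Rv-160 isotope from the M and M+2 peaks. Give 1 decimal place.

If p is the fraction of Rv that is Rv-158, then I(M+2)/I(M) = [C(3,1)·p^2·(1−p)] / p^3 = 3·(1−p)/p = 67.8/15.3 = 4.4314
(1−p)/p = 4.4314/3 = 1.4771  ⇒  p = 1/(1 + 1.4771) = 0.4037
Rv-158: 40.4%, Rv-160: 59.6%.

59.6%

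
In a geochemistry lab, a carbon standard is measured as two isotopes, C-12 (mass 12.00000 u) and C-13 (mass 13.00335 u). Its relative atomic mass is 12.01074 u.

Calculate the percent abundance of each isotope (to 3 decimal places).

C-12: 98.930%, C-13: 1.070%

Writing the weighted mean with unknown fraction x of C-12:
12.00000·x + 13.00335·(1 − x) = 12.01074
(12.00000 − 13.00335)·x = 12.01074 − 13.00335
x = -0.99261 / -1.00335 = 0.98930 → 98.930% C-12, 1.070% C-13.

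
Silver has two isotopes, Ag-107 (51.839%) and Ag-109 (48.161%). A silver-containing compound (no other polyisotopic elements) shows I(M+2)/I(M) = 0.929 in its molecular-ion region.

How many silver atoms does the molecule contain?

1

The M+2/M ratio from n Ag atoms is n · q/p = n · 0.48161/0.51839.
n = 0.929 × 0.51839/0.48161 = 1.00 ≈ 1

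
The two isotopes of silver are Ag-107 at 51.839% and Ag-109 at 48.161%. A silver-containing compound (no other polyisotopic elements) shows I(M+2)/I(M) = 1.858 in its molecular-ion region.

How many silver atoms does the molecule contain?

2

For n independent Ag atoms, I(M+2)/I(M) = n · (abundance Ag-109) / (abundance Ag-107) = n · 0.48161/0.51839.
n = 1.858 × 0.51839/0.48161 = 2.00 ≈ 2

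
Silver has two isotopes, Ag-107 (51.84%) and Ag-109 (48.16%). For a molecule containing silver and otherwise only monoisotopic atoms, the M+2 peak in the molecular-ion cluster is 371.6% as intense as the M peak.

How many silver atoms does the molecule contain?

With n Ag atoms, P(M+2)/P(M) = C(n,1)·p^(n−1)q / p^n = n·q/p = n · 0.4816/0.5184.
n = 3.716 × 0.5184/0.4816 = 4.00 ≈ 4

4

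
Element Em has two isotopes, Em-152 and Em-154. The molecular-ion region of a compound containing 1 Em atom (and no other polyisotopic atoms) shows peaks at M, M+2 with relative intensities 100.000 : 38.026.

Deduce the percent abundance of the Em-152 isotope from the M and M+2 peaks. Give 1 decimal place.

72.5%

If p is the fraction of Em that is Em-152, then I(M+2)/I(M) = [C(1,1)·p^0·(1−p)] / p^1 = 1·(1−p)/p = 38.026/100.000 = 0.3803
(1−p)/p = 0.3803/1 = 0.3803  ⇒  p = 1/(1 + 0.3803) = 0.7245
Em-152: 72.5%, Em-154: 27.5%.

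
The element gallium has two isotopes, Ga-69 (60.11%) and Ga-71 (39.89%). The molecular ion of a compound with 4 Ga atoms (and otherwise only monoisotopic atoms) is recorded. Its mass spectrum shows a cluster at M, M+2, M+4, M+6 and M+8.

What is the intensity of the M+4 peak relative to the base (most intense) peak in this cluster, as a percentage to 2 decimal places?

(0.6011 + 0.3989)^4 gives M 0.1306, M+2 0.3465, M+4 0.3450, M+6 0.1526, M+8 0.0253; the largest is M+2.
P(M+2) = C(4,1) × 0.6011^3 × 0.3989^1 = 4 × 0.21719018 × 0.3989 = 0.346549 (base)
P(M+4) = C(4,2) × 0.6011^2 × 0.3989^2 = 6 × 0.36132121 × 0.15912121 = 0.344963
Relative intensity = 0.344963 / 0.346549 × 100 = 99.54

99.54%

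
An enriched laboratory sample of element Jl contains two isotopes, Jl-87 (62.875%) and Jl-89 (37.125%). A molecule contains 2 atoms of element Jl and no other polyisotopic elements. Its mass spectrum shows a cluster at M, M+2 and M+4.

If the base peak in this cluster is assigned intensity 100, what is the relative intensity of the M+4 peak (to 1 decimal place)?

Term probabilities: M 0.3953, M+2 0.4668, M+4 0.1378. Base peak = M+2.
P(M+2) = C(2,1) × 0.62875^1 × 0.37125^1 = 2 × 0.62875 × 0.37125 = 0.466847 (base)
P(M+4) = C(2,2) × 0.62875^0 × 0.37125^2 = 1 × 1.0000 × 0.13782656 = 0.137827
Relative intensity = 0.137827 / 0.466847 × 100 = 29.5

29.5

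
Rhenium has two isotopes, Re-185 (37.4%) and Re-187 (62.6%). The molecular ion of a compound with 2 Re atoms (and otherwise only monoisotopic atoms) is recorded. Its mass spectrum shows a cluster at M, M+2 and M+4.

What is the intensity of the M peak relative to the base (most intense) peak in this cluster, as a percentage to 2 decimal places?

29.87%

Term probabilities: M 0.1399, M+2 0.4682, M+4 0.3919. Base peak = M+2.
P(M+2) = C(2,1) × 0.374^1 × 0.626^1 = 2 × 0.3740 × 0.6260 = 0.468248 (base)
P(M) = C(2,0) × 0.374^2 × 0.626^0 = 1 × 0.139876 × 1.0000 = 0.139876
Relative intensity = 0.139876 / 0.468248 × 100 = 29.87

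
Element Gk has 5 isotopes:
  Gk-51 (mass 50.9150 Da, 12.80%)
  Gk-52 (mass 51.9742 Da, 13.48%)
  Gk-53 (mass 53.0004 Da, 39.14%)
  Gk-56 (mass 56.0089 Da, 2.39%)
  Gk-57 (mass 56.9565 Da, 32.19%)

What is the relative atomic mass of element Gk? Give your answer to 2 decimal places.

53.94 Da

Weight each isotope mass by its fractional abundance: 0.1280 × 50.9150 + 0.1348 × 51.9742 + 0.3914 × 53.0004 + 0.0239 × 56.0089 + 0.3219 × 56.9565
= 6.51712 + 7.00612 + 20.74436 + 1.33861 + 18.33430 = 53.94051 Da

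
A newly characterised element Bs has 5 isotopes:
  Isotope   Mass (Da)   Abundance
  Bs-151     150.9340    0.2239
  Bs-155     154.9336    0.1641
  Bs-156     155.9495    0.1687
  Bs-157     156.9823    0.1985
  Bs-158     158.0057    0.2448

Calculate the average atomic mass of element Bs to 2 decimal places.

155.37 Da

Ar = Σ fᵢ·mᵢ = 0.2239 × 150.9340 + 0.1641 × 154.9336 + 0.1687 × 155.9495 + 0.1985 × 156.9823 + 0.2448 × 158.0057
= 33.79412 + 25.42460 + 26.30868 + 31.16099 + 38.67980 = 155.36819 Da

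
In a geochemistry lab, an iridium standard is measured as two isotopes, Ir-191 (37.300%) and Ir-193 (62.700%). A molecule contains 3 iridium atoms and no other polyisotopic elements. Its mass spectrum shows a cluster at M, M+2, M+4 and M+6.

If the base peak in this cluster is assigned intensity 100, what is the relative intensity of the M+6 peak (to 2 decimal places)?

Term probabilities: M 0.0519, M+2 0.2617, M+4 0.4399, M+6 0.2465. Base peak = M+4.
P(M+4) = C(3,2) × 0.37300^1 × 0.62700^2 = 3 × 0.3730 × 0.393129 = 0.439911 (base)
P(M+6) = C(3,3) × 0.37300^0 × 0.62700^3 = 1 × 1.0000 × 0.24649188 = 0.246492
Relative intensity = 0.246492 / 0.439911 × 100 = 56.03

56.03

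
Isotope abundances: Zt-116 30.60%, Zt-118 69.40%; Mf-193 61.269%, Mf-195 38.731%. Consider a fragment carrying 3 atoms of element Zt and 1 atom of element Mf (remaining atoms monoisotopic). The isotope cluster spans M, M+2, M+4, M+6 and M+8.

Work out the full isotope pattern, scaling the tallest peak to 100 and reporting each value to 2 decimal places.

4.67 : 34.71 : 92.12 : 100.00 : 34.43

Element Zt pattern (n=3): 0.02865262 : 0.19495015 : 0.44214185 : 0.33425538
Element Mf pattern (n=1): 0.61269 : 0.38731
Convolve the two distributions (both contribute in 2-u steps):
  M: 0.02865262×0.61269 = 0.017555
  M+2: 0.02865262×0.38731 + 0.19495015×0.61269 = 0.130541
  M+4: 0.19495015×0.38731 + 0.44214185×0.61269 = 0.346402
  M+6: 0.44214185×0.38731 + 0.33425538×0.61269 = 0.376041
  M+8: 0.33425538×0.38731 = 0.129460
Scale to base peak (0.376041) = 100: 4.67 : 34.71 : 92.12 : 100.00 : 34.43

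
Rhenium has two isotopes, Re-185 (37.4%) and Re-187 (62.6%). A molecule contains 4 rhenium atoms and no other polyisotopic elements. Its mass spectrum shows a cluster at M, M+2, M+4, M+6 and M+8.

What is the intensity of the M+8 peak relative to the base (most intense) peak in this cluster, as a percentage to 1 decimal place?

41.8%

Term probabilities: M 0.0196, M+2 0.1310, M+4 0.3289, M+6 0.3670, M+8 0.1536. Base peak = M+6.
P(M+6) = C(4,3) × 0.374^1 × 0.626^3 = 4 × 0.3740 × 0.24531438 = 0.366990 (base)
P(M+8) = C(4,4) × 0.374^0 × 0.626^4 = 1 × 1.0000 × 0.1535668 = 0.153567
Relative intensity = 0.153567 / 0.366990 × 100 = 41.8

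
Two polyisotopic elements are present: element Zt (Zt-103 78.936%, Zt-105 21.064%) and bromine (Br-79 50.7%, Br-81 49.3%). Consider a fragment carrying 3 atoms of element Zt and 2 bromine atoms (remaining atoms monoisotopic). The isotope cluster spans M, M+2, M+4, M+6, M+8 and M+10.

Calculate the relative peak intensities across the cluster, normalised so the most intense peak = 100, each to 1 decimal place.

36.4 : 100.0 : 98.9 : 43.4 : 8.7 : 0.7

Element Zt pattern (n=3): 0.4918417 : 0.39374253 : 0.10506984 : 0.00934593
Bromine pattern (n=2): 0.257049 : 0.499902 : 0.243049
Convolve the two distributions (both contribute in 2-u steps):
  M: 0.4918417×0.257049 = 0.126427
  M+2: 0.4918417×0.499902 + 0.39374253×0.257049 = 0.347084
  M+4: 0.4918417×0.243049 + 0.39374253×0.499902 + 0.10506984×0.257049 = 0.343382
  M+6: 0.39374253×0.243049 + 0.10506984×0.499902 + 0.00934593×0.257049 = 0.150626
  M+8: 0.10506984×0.243049 + 0.00934593×0.499902 = 0.030209
  M+10: 0.00934593×0.243049 = 0.002272
Scale to base peak (0.347084) = 100: 36.4 : 100.0 : 98.9 : 43.4 : 8.7 : 0.7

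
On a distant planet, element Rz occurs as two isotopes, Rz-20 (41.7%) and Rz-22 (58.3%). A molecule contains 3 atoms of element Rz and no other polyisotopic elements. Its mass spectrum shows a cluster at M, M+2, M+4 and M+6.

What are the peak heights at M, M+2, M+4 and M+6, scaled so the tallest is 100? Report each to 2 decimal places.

Each Rz atom is independently Rz-20 (p = 0.417) or Rz-22 (q = 0.583); the cluster is the binomial expansion (p + q)^3.
P(M) = 0.417^3 = 0.072512
P(M+2) = 3 × 0.417^2 × 0.583^1 = 0.304132
P(M+4) = 3 × 0.417^1 × 0.583^2 = 0.425201
P(M+6) = 0.583^3 = 0.198155
The M+4 peak is largest (0.425201); scaling to 100 gives 17.05 : 71.53 : 100.00 : 46.60.

17.05 : 71.53 : 100.00 : 46.60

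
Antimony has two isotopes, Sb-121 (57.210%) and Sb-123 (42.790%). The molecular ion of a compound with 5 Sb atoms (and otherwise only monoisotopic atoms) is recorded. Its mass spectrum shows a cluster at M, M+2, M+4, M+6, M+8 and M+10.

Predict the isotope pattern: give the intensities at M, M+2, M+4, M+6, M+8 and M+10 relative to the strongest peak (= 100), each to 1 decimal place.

17.9 : 66.8 : 100.0 : 74.8 : 28.0 : 4.2

Expanding (0.57210 + 0.42790)^5:
P(M) = 0.57210^5 = 0.061286
P(M+2) = 5 × 0.57210^4 × 0.42790^1 = 0.229192
P(M+4) = 10 × 0.57210^3 × 0.42790^2 = 0.342847
P(M+6) = 10 × 0.57210^2 × 0.42790^3 = 0.256431
P(M+8) = 5 × 0.57210^1 × 0.42790^4 = 0.095898
P(M+10) = 0.42790^5 = 0.014345
The M+4 peak is largest (0.342847); scaling to 100 gives 17.9 : 66.8 : 100.0 : 74.8 : 28.0 : 4.2.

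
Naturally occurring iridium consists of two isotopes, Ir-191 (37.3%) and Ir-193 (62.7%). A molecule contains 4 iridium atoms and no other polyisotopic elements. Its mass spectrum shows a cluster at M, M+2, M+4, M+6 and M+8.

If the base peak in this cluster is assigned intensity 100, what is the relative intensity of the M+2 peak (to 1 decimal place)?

35.4

Term probabilities: M 0.0194, M+2 0.1302, M+4 0.3282, M+6 0.3678, M+8 0.1546. Base peak = M+6.
P(M+6) = C(4,3) × 0.373^1 × 0.627^3 = 4 × 0.3730 × 0.24649188 = 0.367766 (base)
P(M+2) = C(4,1) × 0.373^3 × 0.627^1 = 4 × 0.05189512 × 0.6270 = 0.130153
Relative intensity = 0.130153 / 0.367766 × 100 = 35.4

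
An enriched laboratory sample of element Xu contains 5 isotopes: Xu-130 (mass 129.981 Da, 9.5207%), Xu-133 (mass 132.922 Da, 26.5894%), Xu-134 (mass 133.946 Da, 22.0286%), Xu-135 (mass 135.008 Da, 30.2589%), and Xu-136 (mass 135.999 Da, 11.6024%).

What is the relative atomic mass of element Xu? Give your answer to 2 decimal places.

133.86 Da

Average mass = Σ (abundance × isotope mass) = 0.095207 × 129.981 + 0.265894 × 132.922 + 0.220286 × 133.946 + 0.302589 × 135.008 + 0.116024 × 135.999
= 12.3751 + 35.3432 + 29.5064 + 40.8519 + 15.7791 = 133.8557 Da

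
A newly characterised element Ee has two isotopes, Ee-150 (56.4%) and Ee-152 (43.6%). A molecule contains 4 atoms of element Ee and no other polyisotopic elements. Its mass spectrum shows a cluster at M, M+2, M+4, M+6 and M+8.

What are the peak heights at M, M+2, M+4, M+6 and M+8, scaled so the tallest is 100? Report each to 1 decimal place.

27.9 : 86.2 : 100.0 : 51.5 : 10.0

Each Ee atom is independently Ee-150 (p = 0.564) or Ee-152 (q = 0.436); the cluster is the binomial expansion (p + q)^4.
P(M) = 0.564^4 = 0.101185
P(M+2) = 4 × 0.564^3 × 0.436^1 = 0.312884
P(M+4) = 6 × 0.564^2 × 0.436^2 = 0.362813
P(M+6) = 4 × 0.564^1 × 0.436^3 = 0.186981
P(M+8) = 0.436^4 = 0.036136
The M+4 peak is largest (0.362813); scaling to 100 gives 27.9 : 86.2 : 100.0 : 51.5 : 10.0.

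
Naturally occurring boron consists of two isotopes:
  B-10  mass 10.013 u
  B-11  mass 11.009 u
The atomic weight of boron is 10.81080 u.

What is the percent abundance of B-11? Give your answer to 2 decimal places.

80.10%

Let x be the fractional abundance of B-10; then B-11 has abundance 1 − x.
10.013·x + 11.009·(1 − x) = 10.81080
(10.013 − 11.009)·x = 10.81080 − 11.009
x = -0.19820 / -0.996 = 0.19900 → 19.90% B-10, 80.10% B-11.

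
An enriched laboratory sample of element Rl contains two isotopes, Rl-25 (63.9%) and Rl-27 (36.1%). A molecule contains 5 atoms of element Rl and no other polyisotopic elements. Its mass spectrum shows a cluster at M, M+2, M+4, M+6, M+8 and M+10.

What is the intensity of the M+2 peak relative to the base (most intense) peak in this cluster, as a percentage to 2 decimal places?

88.50%

(0.639 + 0.361)^5 gives M 0.1065, M+2 0.3009, M+4 0.3400, M+6 0.1921, M+8 0.0543, M+10 0.0061; the largest is M+4.
P(M+4) = C(5,2) × 0.639^3 × 0.361^2 = 10 × 0.26091712 × 0.130321 = 0.340030 (base)
P(M+2) = C(5,1) × 0.639^4 × 0.361^1 = 5 × 0.16672604 × 0.3610 = 0.300941
Relative intensity = 0.300941 / 0.340030 × 100 = 88.50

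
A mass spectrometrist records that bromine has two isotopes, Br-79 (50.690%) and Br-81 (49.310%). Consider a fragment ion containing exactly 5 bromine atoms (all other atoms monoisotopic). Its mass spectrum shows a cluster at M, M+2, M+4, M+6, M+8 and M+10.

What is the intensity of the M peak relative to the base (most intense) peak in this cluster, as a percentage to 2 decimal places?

Term probabilities: M 0.0335, M+2 0.1628, M+4 0.3167, M+6 0.3081, M+8 0.1498, M+10 0.0292. Base peak = M+4.
P(M+4) = C(5,2) × 0.50690^3 × 0.49310^2 = 10 × 0.13024674 × 0.24314761 = 0.316692 (base)
P(M) = C(5,0) × 0.50690^5 × 0.49310^0 = 1 × 0.03346659 × 1.0000 = 0.033467
Relative intensity = 0.033467 / 0.316692 × 100 = 10.57

10.57%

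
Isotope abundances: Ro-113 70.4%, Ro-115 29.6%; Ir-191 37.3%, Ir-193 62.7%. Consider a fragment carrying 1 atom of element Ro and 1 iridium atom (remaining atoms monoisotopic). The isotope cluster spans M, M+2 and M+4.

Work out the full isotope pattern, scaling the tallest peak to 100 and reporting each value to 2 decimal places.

Element Ro pattern (n=1): 0.7040 : 0.2960
Iridium pattern (n=1): 0.3730 : 0.6270
Convolve the two distributions (both contribute in 2-u steps):
  M: 0.7040×0.3730 = 0.262592
  M+2: 0.7040×0.6270 + 0.2960×0.3730 = 0.551816
  M+4: 0.2960×0.6270 = 0.185592
Scale to base peak (0.551816) = 100: 47.59 : 100.00 : 33.63

47.59 : 100.00 : 33.63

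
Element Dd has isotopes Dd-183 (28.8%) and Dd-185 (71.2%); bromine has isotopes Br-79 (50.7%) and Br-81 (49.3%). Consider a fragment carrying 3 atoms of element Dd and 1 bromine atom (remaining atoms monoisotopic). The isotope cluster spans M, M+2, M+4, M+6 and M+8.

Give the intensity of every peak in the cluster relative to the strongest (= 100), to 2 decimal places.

3.04 : 25.47 : 77.56 : 100.00 : 44.61

Element Dd pattern (n=3): 0.02388787 : 0.17716838 : 0.43799962 : 0.36094413
Bromine pattern (n=1): 0.5070 : 0.4930
Convolve the two distributions (both contribute in 2-u steps):
  M: 0.02388787×0.5070 = 0.012111
  M+2: 0.02388787×0.4930 + 0.17716838×0.5070 = 0.101601
  M+4: 0.17716838×0.4930 + 0.43799962×0.5070 = 0.309410
  M+6: 0.43799962×0.4930 + 0.36094413×0.5070 = 0.398932
  M+8: 0.36094413×0.4930 = 0.177945
Scale to base peak (0.398932) = 100: 3.04 : 25.47 : 77.56 : 100.00 : 44.61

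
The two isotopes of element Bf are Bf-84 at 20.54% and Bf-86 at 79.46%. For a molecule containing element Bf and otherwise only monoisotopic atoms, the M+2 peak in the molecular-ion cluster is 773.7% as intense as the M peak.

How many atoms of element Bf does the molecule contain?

The M+2/M ratio from n Bf atoms is n · q/p = n · 0.7946/0.2054.
n = 7.737 × 0.2054/0.7946 = 2.00 ≈ 2

2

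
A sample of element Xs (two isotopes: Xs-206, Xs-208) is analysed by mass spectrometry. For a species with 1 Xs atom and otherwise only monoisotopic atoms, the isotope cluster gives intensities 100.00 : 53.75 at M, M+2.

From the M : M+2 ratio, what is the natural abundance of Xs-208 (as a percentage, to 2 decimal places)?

34.96%

Let p = fractional abundance of Xs-206. I(M+2)/I(M) = [C(1,1)·p^0·(1−p)] / p^1 = 1·(1−p)/p = 53.75/100.00 = 0.5375
(1−p)/p = 0.5375/1 = 0.5375  ⇒  p = 1/(1 + 0.5375) = 0.6504
Xs-206: 65.04%, Xs-208: 34.96%.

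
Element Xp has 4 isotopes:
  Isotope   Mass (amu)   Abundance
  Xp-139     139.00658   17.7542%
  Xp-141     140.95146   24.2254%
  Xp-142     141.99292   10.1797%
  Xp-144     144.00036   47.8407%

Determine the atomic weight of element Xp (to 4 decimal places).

Ar = Σ fᵢ·mᵢ = 0.177542 × 139.00658 + 0.242254 × 140.95146 + 0.101797 × 141.99292 + 0.478407 × 144.00036
= 24.679506 + 34.146055 + 14.454453 + 68.890780 = 142.170794 amu

142.1708 amu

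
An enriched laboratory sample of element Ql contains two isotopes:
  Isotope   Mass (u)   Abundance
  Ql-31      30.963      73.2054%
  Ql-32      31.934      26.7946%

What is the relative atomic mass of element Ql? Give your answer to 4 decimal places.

The abundance-weighted mean is 0.732054 × 30.963 + 0.267946 × 31.934
= 22.66659 + 8.55659 = 31.22318 u

31.2232 u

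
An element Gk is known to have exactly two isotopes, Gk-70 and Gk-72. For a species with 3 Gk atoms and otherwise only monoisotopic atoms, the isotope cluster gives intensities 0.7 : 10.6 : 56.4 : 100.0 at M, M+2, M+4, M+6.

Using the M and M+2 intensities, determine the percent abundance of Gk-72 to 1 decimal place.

If p is the fraction of Gk that is Gk-70, then I(M+2)/I(M) = [C(3,1)·p^2·(1−p)] / p^3 = 3·(1−p)/p = 10.6/0.7 = 15.1429
(1−p)/p = 15.1429/3 = 5.0476  ⇒  p = 1/(1 + 5.0476) = 0.1654
Gk-70: 16.5%, Gk-72: 83.5%.

83.5%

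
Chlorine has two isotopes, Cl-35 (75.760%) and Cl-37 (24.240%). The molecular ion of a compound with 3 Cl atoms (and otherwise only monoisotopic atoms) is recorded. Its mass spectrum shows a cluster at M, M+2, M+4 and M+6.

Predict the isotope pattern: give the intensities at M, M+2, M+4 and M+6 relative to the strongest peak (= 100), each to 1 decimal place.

100.0 : 96.0 : 30.7 : 3.3

The 3 Cl atoms are independent, so intensities follow the terms of (0.75760 + 0.24240)^3.
P(M) = 0.75760^3 = 0.434830
P(M+2) = 3 × 0.75760^2 × 0.24240^1 = 0.417382
P(M+4) = 3 × 0.75760^1 × 0.24240^2 = 0.133545
P(M+6) = 0.24240^3 = 0.014243
The M peak is largest (0.434830); scaling to 100 gives 100.0 : 96.0 : 30.7 : 3.3.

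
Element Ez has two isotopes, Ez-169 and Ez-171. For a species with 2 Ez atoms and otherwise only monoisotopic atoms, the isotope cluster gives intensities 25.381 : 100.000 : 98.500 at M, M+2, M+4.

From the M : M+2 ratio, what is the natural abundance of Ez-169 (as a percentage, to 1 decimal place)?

Write p for the Ez-169 fraction. I(M+2)/I(M) = [C(2,1)·p^1·(1−p)] / p^2 = 2·(1−p)/p = 100.000/25.381 = 3.9400
(1−p)/p = 3.9400/2 = 1.9700  ⇒  p = 1/(1 + 1.9700) = 0.3367
Ez-169: 33.7%, Ez-171: 66.3%.

33.7%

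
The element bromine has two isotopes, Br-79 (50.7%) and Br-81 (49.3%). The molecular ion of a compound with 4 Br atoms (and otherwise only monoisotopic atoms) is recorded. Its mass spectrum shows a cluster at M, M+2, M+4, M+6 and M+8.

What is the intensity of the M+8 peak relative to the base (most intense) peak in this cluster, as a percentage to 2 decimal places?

(0.507 + 0.493)^4 gives M 0.0661, M+2 0.2570, M+4 0.3749, M+6 0.2430, M+8 0.0591; the largest is M+4.
P(M+4) = C(4,2) × 0.507^2 × 0.493^2 = 6 × 0.257049 × 0.243049 = 0.374853 (base)
P(M+8) = C(4,4) × 0.507^0 × 0.493^4 = 1 × 1.0000 × 0.05907282 = 0.059073
Relative intensity = 0.059073 / 0.374853 × 100 = 15.76

15.76%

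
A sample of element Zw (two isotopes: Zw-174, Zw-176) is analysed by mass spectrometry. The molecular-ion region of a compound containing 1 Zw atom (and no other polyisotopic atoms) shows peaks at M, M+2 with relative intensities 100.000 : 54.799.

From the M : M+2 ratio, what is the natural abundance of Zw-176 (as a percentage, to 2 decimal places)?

If p is the fraction of Zw that is Zw-174, then I(M+2)/I(M) = [C(1,1)·p^0·(1−p)] / p^1 = 1·(1−p)/p = 54.799/100.000 = 0.5480
(1−p)/p = 0.5480/1 = 0.5480  ⇒  p = 1/(1 + 0.5480) = 0.6460
Zw-174: 64.60%, Zw-176: 35.40%.

35.40%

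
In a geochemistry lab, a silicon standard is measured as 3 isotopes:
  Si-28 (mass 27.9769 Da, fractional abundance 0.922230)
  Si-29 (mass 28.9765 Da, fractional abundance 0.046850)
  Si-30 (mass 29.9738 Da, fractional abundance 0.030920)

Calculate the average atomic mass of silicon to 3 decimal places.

Weight each isotope mass by its fractional abundance: 0.922230 × 27.9769 + 0.046850 × 28.9765 + 0.030920 × 29.9738
= 25.80114 + 1.35755 + 0.92679 = 28.08548 Da

28.085 Da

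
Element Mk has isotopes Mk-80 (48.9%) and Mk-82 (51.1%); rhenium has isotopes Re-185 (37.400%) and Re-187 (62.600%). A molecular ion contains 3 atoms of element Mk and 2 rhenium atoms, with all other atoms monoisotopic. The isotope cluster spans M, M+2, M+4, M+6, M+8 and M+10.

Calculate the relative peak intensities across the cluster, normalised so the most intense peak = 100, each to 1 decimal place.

4.8 : 31.0 : 79.3 : 100.0 : 62.2 : 15.3

Element Mk pattern (n=3): 0.11693017 : 0.36657249 : 0.38306451 : 0.13343283
Rhenium pattern (n=2): 0.139876 : 0.468248 : 0.391876
Convolve the two distributions (both contribute in 2-u steps):
  M: 0.11693017×0.139876 = 0.016356
  M+2: 0.11693017×0.468248 + 0.36657249×0.139876 = 0.106027
  M+4: 0.11693017×0.391876 + 0.36657249×0.468248 + 0.38306451×0.139876 = 0.271050
  M+6: 0.36657249×0.391876 + 0.38306451×0.468248 + 0.13343283×0.139876 = 0.341684
  M+8: 0.38306451×0.391876 + 0.13343283×0.468248 = 0.212593
  M+10: 0.13343283×0.391876 = 0.052289
Scale to base peak (0.341684) = 100: 4.8 : 31.0 : 79.3 : 100.0 : 62.2 : 15.3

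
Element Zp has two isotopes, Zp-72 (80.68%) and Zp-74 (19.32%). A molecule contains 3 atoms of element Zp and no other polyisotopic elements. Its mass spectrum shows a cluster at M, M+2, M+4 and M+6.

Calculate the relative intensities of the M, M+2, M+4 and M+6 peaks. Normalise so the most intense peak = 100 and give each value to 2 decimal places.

100.00 : 71.84 : 17.20 : 1.37

The 3 Zp atoms are independent, so intensities follow the terms of (0.8068 + 0.1932)^3.
P(M) = 0.8068^3 = 0.525167
P(M+2) = 3 × 0.8068^2 × 0.1932^1 = 0.377277
P(M+4) = 3 × 0.8068^1 × 0.1932^2 = 0.090344
P(M+6) = 0.1932^3 = 0.007211
The M peak is largest (0.525167); scaling to 100 gives 100.00 : 71.84 : 17.20 : 1.37.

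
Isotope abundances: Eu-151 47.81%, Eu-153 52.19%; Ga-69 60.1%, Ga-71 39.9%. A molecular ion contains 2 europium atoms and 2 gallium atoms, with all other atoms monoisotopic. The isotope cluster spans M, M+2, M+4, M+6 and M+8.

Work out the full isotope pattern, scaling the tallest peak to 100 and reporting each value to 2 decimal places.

22.07 : 77.48 : 100.00 : 56.15 : 11.59

Europium pattern (n=2): 0.22857961 : 0.49904078 : 0.27237961
Gallium pattern (n=2): 0.361201 : 0.479598 : 0.159201
Convolve the two distributions (both contribute in 2-u steps):
  M: 0.22857961×0.361201 = 0.082563
  M+2: 0.22857961×0.479598 + 0.49904078×0.361201 = 0.289880
  M+4: 0.22857961×0.159201 + 0.49904078×0.479598 + 0.27237961×0.361201 = 0.374113
  M+6: 0.49904078×0.159201 + 0.27237961×0.479598 = 0.210081
  M+8: 0.27237961×0.159201 = 0.043363
Scale to base peak (0.374113) = 100: 22.07 : 77.48 : 100.00 : 56.15 : 11.59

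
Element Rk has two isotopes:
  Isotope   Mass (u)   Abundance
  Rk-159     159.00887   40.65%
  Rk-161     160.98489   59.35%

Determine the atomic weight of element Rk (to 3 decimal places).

160.182 u

Weight each isotope mass by its fractional abundance: 0.4065 × 159.00887 + 0.5935 × 160.98489
= 64.637106 + 95.544532 = 160.181638 u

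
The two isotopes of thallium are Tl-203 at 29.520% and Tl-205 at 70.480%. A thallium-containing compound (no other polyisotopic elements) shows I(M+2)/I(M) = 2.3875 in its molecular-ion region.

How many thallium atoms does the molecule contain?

1

For n independent Tl atoms, I(M+2)/I(M) = n · (abundance Tl-205) / (abundance Tl-203) = n · 0.70480/0.29520.
n = 2.3875 × 0.29520/0.70480 = 1.00 ≈ 1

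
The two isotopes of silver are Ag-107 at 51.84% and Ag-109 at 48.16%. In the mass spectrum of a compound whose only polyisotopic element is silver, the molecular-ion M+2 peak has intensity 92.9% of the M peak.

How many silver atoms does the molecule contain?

For n independent Ag atoms, I(M+2)/I(M) = n · (abundance Ag-109) / (abundance Ag-107) = n · 0.4816/0.5184.
n = 0.929 × 0.5184/0.4816 = 1.00 ≈ 1

1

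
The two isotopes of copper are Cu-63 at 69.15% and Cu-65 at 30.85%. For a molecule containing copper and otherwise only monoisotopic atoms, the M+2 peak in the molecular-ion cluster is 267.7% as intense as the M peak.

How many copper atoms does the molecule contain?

The M+2/M ratio from n Cu atoms is n · q/p = n · 0.3085/0.6915.
n = 2.677 × 0.6915/0.3085 = 6.00 ≈ 6

6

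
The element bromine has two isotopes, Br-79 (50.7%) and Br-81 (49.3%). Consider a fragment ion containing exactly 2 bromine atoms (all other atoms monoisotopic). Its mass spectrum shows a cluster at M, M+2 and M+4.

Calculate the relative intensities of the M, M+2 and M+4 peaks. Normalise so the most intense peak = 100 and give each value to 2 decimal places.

The 2 Br atoms are independent, so intensities follow the terms of (0.507 + 0.493)^2.
P(M) = 0.507^2 = 0.257049
P(M+2) = 2 × 0.507^1 × 0.493^1 = 0.499902
P(M+4) = 0.493^2 = 0.243049
The M+2 peak is largest (0.499902); scaling to 100 gives 51.42 : 100.00 : 48.62.

51.42 : 100.00 : 48.62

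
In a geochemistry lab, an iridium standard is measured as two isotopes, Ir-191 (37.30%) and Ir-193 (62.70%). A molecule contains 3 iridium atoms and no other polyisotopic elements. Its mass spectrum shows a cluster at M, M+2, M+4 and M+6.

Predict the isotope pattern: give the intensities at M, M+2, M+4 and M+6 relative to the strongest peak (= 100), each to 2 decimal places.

The 3 Ir atoms are independent, so intensities follow the terms of (0.3730 + 0.6270)^3.
P(M) = 0.3730^3 = 0.051895
P(M+2) = 3 × 0.3730^2 × 0.6270^1 = 0.261702
P(M+4) = 3 × 0.3730^1 × 0.6270^2 = 0.439911
P(M+6) = 0.6270^3 = 0.246492
The M+4 peak is largest (0.439911); scaling to 100 gives 11.80 : 59.49 : 100.00 : 56.03.

11.80 : 59.49 : 100.00 : 56.03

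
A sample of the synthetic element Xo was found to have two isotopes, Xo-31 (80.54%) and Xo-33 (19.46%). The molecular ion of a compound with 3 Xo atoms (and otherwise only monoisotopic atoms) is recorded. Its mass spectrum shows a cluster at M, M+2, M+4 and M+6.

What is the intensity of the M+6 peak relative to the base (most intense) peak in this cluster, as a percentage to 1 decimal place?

Binomial terms of (0.8054 + 0.1946)^3: M 0.5224, M+2 0.3787, M+4 0.0915, M+6 0.0074 → M is the base peak.
P(M) = C(3,0) × 0.8054^3 × 0.1946^0 = 1 × 0.52243814 × 1.0000 = 0.522438 (base)
P(M+6) = C(3,3) × 0.8054^0 × 0.1946^3 = 1 × 1.0000 × 0.00736934 = 0.007369
Relative intensity = 0.007369 / 0.522438 × 100 = 1.4

1.4%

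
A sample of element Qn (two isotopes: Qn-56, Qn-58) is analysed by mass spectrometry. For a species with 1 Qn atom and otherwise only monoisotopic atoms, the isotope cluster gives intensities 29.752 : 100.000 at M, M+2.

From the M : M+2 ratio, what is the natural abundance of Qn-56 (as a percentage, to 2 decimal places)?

22.93%

If p is the fraction of Qn that is Qn-56, then I(M+2)/I(M) = [C(1,1)·p^0·(1−p)] / p^1 = 1·(1−p)/p = 100.000/29.752 = 3.3611
(1−p)/p = 3.3611/1 = 3.3611  ⇒  p = 1/(1 + 3.3611) = 0.2293
Qn-56: 22.93%, Qn-58: 77.07%.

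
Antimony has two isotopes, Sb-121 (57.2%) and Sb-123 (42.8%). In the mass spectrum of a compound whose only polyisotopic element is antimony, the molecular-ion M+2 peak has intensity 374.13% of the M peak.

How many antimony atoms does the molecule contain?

The M+2/M ratio from n Sb atoms is n · q/p = n · 0.428/0.572.
n = 3.7413 × 0.572/0.428 = 5.00 ≈ 5

5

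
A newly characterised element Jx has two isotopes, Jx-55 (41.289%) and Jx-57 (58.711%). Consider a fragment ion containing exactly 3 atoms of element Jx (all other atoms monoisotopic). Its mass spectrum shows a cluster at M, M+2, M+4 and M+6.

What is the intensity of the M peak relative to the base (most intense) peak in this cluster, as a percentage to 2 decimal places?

16.49%

(0.41289 + 0.58711)^3 gives M 0.0704, M+2 0.3003, M+4 0.4270, M+6 0.2024; the largest is M+4.
P(M+4) = C(3,2) × 0.41289^1 × 0.58711^2 = 3 × 0.41289 × 0.34469815 = 0.426967 (base)
P(M) = C(3,0) × 0.41289^3 × 0.58711^0 = 1 × 0.07038872 × 1.0000 = 0.070389
Relative intensity = 0.070389 / 0.426967 × 100 = 16.49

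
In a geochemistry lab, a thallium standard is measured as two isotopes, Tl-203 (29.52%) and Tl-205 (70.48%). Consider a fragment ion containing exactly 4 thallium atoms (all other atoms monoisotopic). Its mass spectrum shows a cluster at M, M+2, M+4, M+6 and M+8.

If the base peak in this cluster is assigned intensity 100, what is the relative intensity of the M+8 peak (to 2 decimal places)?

59.69

Term probabilities: M 0.0076, M+2 0.0725, M+4 0.2597, M+6 0.4134, M+8 0.2468. Base peak = M+6.
P(M+6) = C(4,3) × 0.2952^1 × 0.7048^3 = 4 × 0.2952 × 0.35010449 = 0.413403 (base)
P(M+8) = C(4,4) × 0.2952^0 × 0.7048^4 = 1 × 1.0000 × 0.24675365 = 0.246754
Relative intensity = 0.246754 / 0.413403 × 100 = 59.69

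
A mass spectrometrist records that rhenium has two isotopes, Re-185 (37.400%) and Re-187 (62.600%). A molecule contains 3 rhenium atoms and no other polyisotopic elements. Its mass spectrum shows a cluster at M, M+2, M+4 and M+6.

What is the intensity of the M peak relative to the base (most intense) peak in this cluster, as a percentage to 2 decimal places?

11.90%

Term probabilities: M 0.0523, M+2 0.2627, M+4 0.4397, M+6 0.2453. Base peak = M+4.
P(M+4) = C(3,2) × 0.37400^1 × 0.62600^2 = 3 × 0.3740 × 0.391876 = 0.439685 (base)
P(M) = C(3,0) × 0.37400^3 × 0.62600^0 = 1 × 0.05231362 × 1.0000 = 0.052314
Relative intensity = 0.052314 / 0.439685 × 100 = 11.90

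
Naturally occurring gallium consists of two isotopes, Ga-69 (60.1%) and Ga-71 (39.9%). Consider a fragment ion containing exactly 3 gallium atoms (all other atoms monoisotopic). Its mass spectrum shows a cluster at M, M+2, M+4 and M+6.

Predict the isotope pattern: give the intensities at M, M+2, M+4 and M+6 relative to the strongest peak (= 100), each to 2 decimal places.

50.21 : 100.00 : 66.39 : 14.69

Expanding (0.601 + 0.399)^3:
P(M) = 0.601^3 = 0.217082
P(M+2) = 3 × 0.601^2 × 0.399^1 = 0.432358
P(M+4) = 3 × 0.601^1 × 0.399^2 = 0.287039
P(M+6) = 0.399^3 = 0.063521
The M+2 peak is largest (0.432358); scaling to 100 gives 50.21 : 100.00 : 66.39 : 14.69.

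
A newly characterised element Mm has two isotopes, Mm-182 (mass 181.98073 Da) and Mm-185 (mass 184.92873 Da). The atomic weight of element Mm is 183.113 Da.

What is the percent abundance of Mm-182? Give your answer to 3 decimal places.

Writing the weighted mean with unknown fraction x of Mm-182:
181.98073·x + 184.92873·(1 − x) = 183.113
(181.98073 − 184.92873)·x = 183.113 − 184.92873
x = -1.81573 / -2.94800 = 0.61592 → 61.592% Mm-182, 38.408% Mm-185.

61.592%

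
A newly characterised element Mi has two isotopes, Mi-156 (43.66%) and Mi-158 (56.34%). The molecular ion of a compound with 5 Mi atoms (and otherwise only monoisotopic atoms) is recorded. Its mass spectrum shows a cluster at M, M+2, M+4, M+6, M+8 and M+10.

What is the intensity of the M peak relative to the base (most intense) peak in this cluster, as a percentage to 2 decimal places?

Binomial terms of (0.4366 + 0.5634)^5: M 0.0159, M+2 0.1024, M+4 0.2642, M+6 0.3409, M+8 0.2199, M+10 0.0568 → M+6 is the base peak.
P(M+6) = C(5,3) × 0.4366^2 × 0.5634^3 = 10 × 0.19061956 × 0.17883418 = 0.340893 (base)
P(M) = C(5,0) × 0.4366^5 × 0.5634^0 = 1 × 0.01586422 × 1.0000 = 0.015864
Relative intensity = 0.015864 / 0.340893 × 100 = 4.65

4.65%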